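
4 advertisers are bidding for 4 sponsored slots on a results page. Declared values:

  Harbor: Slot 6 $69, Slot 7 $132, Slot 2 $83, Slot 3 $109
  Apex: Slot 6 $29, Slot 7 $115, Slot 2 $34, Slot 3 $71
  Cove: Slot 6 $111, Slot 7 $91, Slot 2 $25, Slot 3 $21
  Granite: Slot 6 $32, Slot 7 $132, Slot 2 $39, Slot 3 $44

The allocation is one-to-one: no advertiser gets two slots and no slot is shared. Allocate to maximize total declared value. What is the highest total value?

Optimal: Harbor→Slot 2 ($83), Apex→Slot 3 ($71), Cove→Slot 6 ($111), Granite→Slot 7 ($132) — total 83+71+111+132 = $397.
Max-entry greedy (repeatedly take the single best remaining cell) gives $353, worse by 44.

Max total: $397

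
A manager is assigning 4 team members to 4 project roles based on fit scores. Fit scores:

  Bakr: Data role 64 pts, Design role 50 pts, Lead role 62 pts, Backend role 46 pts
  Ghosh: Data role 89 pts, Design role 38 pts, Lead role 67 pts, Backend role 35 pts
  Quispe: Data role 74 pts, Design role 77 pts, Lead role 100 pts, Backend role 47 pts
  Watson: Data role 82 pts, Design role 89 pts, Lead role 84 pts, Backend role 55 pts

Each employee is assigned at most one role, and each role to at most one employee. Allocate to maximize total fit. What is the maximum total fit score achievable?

Max total: 324 pts

Optimal: Bakr→Backend role (46 pts), Ghosh→Data role (89 pts), Quispe→Lead role (100 pts), Watson→Design role (89 pts) — total 46+89+100+89 = 324 pts.
Row-greedy (each employee in turn takes its best remaining role) gives 263 pts, worse by 61.
Next-best assignment: Bakr→Backend role, Ghosh→Data role, Quispe→Design role, Watson→Lead role = 296 pts.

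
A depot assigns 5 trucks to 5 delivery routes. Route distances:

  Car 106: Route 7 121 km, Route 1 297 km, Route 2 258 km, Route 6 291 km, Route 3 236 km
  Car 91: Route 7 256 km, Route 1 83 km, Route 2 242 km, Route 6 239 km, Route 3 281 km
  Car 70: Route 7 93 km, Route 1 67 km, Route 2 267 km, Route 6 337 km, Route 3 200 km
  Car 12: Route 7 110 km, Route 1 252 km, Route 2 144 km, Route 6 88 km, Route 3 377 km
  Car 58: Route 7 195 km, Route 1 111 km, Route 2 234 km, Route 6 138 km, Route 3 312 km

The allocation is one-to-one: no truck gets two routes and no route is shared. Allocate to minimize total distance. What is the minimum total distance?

Treat this as an assignment problem: match each truck to one route.
Optimal: Car 106→Route 7 (121 km), Car 91→Route 1 (83 km), Car 70→Route 3 (200 km), Car 12→Route 2 (144 km), Car 58→Route 6 (138 km) — total 121+83+200+144+138 = 686 km.
Min-entry greedy (repeatedly take the single cheapest remaining cell) gives 791 km, worse by 105.

Min total: 686 km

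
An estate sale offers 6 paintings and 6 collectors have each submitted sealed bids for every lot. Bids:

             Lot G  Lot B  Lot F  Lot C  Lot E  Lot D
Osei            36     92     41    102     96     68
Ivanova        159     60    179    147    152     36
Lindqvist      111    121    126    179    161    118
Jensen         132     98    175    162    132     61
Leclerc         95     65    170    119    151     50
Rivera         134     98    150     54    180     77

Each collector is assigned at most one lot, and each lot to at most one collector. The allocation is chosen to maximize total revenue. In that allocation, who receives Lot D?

Lindqvist receives Lot D.

This is a one-to-one assignment (maximum-weight bipartite matching).
Optimal: Osei→Lot B ($92), Ivanova→Lot G ($159), Lindqvist→Lot D ($118), Jensen→Lot C ($162), Leclerc→Lot F ($170), Rivera→Lot E ($180) — total 92+159+118+162+170+180 = $881.
Max-entry greedy (repeatedly take the single best remaining cell) gives $812, worse by 69.
Next-best assignment: Osei→Lot D, Ivanova→Lot G, Lindqvist→Lot B, Jensen→Lot C, Leclerc→Lot F, Rivera→Lot E = $860.
Lindqvist's own top lot is Lot C ($179), but forcing Lindqvist→Lot C and reassigning the rest optimally gives only $854 — worse by 27.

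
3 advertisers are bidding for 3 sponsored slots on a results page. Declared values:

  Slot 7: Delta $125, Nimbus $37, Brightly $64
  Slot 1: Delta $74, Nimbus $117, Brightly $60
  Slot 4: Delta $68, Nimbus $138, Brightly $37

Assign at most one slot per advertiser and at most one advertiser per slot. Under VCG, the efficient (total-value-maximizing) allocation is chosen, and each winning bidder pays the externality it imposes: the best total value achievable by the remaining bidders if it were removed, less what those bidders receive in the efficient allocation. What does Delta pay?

Delta pays $4.

Efficient allocation: Delta→Slot 7 ($125), Nimbus→Slot 4 ($138), Brightly→Slot 1 ($60); total welfare W = $323.
Delta receives Slot 7 at value $125, so the others get W − 125 = $198.
Without Delta: best allocation of the remaining 2 bidders over all 3 slots is Nimbus→Slot 4 ($138), Brightly→Slot 7 ($64), total $202.
VCG payment = (others' best without Delta) − (others' welfare with Delta) = 202 − 198 = $4.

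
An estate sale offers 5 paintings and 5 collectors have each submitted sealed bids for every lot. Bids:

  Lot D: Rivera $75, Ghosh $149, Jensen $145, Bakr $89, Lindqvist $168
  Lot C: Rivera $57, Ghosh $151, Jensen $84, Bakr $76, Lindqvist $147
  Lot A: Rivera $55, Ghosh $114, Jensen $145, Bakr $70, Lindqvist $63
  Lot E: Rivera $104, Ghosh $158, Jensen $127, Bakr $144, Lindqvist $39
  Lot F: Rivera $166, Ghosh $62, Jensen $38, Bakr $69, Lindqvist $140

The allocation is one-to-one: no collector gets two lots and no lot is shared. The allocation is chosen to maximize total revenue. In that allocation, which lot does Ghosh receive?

Ghosh receives Lot C.

Optimal: Rivera→Lot F ($166), Ghosh→Lot C ($151), Jensen→Lot A ($145), Bakr→Lot E ($144), Lindqvist→Lot D ($168) — total 166+151+145+144+168 = $774.
Max-entry greedy (repeatedly take the single best remaining cell) gives $713, worse by 61.
Next-best assignment: Rivera→Lot F, Ghosh→Lot D, Jensen→Lot A, Bakr→Lot E, Lindqvist→Lot C = $751.
Swapping Lindqvist↔Jensen (Lindqvist→Lot A $63, Jensen→Lot D $145) loses 105.
Every other assignment is strictly worse.
Ghosh's own top lot is Lot E ($158), but forcing Ghosh→Lot E and reassigning the rest optimally gives only $713 — worse by 61.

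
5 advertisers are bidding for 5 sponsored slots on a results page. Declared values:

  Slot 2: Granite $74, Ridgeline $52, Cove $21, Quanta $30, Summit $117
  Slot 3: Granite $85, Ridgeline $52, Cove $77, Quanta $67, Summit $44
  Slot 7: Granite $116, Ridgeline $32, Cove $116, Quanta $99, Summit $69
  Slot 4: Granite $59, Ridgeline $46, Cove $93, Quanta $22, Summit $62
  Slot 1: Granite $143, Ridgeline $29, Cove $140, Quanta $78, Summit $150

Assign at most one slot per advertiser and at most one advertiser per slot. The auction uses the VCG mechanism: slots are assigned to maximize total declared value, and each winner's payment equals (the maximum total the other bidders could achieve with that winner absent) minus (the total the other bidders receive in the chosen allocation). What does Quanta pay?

Efficient allocation: Granite→Slot 1 ($143), Ridgeline→Slot 3 ($52), Cove→Slot 4 ($93), Quanta→Slot 7 ($99), Summit→Slot 2 ($117); total welfare W = $504.
Quanta receives Slot 7 at value $99, so the others get W − 99 = $405.
Without Quanta: best allocation of the remaining 4 bidders over all 5 slots is Granite→Slot 1 ($143), Ridgeline→Slot 3 ($52), Cove→Slot 7 ($116), Summit→Slot 2 ($117), total $428.
VCG payment = (others' best without Quanta) − (others' welfare with Quanta) = 428 − 405 = $23.

Quanta pays $23.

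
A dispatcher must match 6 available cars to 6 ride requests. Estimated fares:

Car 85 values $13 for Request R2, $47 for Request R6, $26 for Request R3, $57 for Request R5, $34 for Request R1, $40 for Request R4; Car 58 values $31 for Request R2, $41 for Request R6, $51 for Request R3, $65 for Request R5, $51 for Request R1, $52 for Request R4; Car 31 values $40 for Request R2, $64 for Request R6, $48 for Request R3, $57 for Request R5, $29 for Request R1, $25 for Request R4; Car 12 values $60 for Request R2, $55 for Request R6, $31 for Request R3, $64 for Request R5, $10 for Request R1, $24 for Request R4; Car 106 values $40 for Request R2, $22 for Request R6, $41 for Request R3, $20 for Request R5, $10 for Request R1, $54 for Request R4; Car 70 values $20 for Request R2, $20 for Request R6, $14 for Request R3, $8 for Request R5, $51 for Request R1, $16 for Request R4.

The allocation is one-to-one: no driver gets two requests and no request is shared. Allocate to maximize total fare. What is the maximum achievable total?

Max total: $337

Optimal: Car 85→Request R5 ($57), Car 58→Request R3 ($51), Car 31→Request R6 ($64), Car 12→Request R2 ($60), Car 106→Request R4 ($54), Car 70→Request R1 ($51) — total 57+51+64+60+54+51 = $337.
Row-greedy (each driver in turn takes its best remaining request) gives $325, worse by 12.
Next-best assignment: Car 85→Request R6, Car 58→Request R5, Car 31→Request R3, Car 12→Request R2, Car 106→Request R4, Car 70→Request R1 = $325.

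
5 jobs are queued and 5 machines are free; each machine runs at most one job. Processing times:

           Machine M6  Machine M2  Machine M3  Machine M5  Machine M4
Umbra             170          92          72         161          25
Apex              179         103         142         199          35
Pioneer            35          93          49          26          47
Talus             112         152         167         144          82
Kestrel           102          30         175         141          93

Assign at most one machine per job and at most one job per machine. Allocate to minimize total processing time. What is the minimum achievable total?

Minimum total: 275 min

Optimal: Umbra→Machine M3 (72 min), Apex→Machine M4 (35 min), Pioneer→Machine M5 (26 min), Talus→Machine M6 (112 min), Kestrel→Machine M2 (30 min) — total 72+35+26+112+30 = 275 min.
Swapping Kestrel↔Talus (Kestrel→Machine M6 102 min, Talus→Machine M2 152 min) adds 112.
No other one-to-one assignment undercuts 275 min.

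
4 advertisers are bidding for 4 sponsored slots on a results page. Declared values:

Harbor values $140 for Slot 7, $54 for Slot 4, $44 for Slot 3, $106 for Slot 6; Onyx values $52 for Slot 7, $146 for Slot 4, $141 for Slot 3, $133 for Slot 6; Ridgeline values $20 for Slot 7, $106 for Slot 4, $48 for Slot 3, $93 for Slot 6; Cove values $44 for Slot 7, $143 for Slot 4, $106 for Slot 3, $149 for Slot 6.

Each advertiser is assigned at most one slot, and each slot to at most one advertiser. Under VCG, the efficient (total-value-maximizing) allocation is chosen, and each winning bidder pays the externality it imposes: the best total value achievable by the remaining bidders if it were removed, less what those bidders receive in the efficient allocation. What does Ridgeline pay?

Ridgeline pays $5.

Efficient allocation: Harbor→Slot 7 ($140), Onyx→Slot 3 ($141), Ridgeline→Slot 4 ($106), Cove→Slot 6 ($149); total welfare W = $536.
Ridgeline receives Slot 4 at value $106, so the others get W − 106 = $430.
Without Ridgeline: best allocation of the remaining 3 bidders over all 4 slots is Harbor→Slot 7 ($140), Onyx→Slot 4 ($146), Cove→Slot 6 ($149), total $435.
VCG payment = (others' best without Ridgeline) − (others' welfare with Ridgeline) = 435 − 430 = $5.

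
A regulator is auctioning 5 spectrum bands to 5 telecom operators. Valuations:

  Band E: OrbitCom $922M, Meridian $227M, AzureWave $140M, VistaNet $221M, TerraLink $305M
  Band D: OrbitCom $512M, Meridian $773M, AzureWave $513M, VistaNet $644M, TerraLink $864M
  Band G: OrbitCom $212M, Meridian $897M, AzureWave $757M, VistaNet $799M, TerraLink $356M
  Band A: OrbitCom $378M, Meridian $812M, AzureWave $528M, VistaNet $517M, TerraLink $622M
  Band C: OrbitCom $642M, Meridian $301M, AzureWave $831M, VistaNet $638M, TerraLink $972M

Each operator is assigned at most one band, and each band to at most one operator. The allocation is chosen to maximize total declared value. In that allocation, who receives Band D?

Optimal: OrbitCom→Band E ($922M), Meridian→Band A ($812M), AzureWave→Band C ($831M), VistaNet→Band G ($799M), TerraLink→Band D ($864M) — total 922+812+831+799+864 = $4228M.
Max-entry greedy (repeatedly take the single best remaining cell) gives $3963M, worse by 265.
Next-best assignment: OrbitCom→Band E, Meridian→Band A, AzureWave→Band G, VistaNet→Band D, TerraLink→Band C = $4107M.
Swapping VistaNet↔TerraLink (VistaNet→Band D $644M, TerraLink→Band G $356M) loses 663.
TerraLink's own top band is Band C ($972M), but forcing TerraLink→Band C and reassigning the rest optimally gives only $4107M — worse by 121.

TerraLink receives Band D.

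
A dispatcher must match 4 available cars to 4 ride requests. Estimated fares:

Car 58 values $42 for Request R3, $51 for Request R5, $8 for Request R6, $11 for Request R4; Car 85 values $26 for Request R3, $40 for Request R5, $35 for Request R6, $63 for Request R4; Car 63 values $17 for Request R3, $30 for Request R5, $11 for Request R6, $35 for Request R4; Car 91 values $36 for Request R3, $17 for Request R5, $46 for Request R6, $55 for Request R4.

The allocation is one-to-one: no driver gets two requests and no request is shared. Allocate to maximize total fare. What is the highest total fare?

Optimal: Car 58→Request R3 ($42), Car 85→Request R4 ($63), Car 63→Request R5 ($30), Car 91→Request R6 ($46) — total 42+63+30+46 = $181.
Max-entry greedy (repeatedly take the single best remaining cell) gives $177, worse by 4.
No other one-to-one assignment exceeds $181.

Maximum total: $181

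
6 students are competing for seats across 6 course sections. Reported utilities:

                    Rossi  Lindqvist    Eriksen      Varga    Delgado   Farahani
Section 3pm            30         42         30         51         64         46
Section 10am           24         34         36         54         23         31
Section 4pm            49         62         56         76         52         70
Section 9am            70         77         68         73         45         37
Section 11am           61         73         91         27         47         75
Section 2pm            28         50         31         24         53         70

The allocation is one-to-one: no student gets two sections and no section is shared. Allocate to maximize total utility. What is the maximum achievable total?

Treat this as an assignment problem: match each student to one section.
Optimal: Rossi→Section 9am (70 points), Lindqvist→Section 4pm (62 points), Eriksen→Section 11am (91 points), Varga→Section 10am (54 points), Delgado→Section 3pm (64 points), Farahani→Section 2pm (70 points) — total 70+62+91+54+64+70 = 411 points.
Column-greedy (each section in turn goes to its best remaining student) gives 384 points, worse by 27.
Every other assignment is strictly worse.

Maximum total: 411 points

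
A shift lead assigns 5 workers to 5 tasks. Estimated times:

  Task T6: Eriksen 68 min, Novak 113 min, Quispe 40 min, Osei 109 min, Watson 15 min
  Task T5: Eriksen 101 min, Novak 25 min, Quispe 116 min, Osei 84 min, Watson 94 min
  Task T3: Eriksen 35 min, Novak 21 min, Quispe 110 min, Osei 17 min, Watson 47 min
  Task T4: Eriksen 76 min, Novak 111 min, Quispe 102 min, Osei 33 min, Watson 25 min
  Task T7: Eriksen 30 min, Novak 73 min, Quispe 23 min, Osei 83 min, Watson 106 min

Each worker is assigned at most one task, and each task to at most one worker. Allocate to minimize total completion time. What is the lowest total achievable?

Optimal: Eriksen→Task T3 (35 min), Novak→Task T5 (25 min), Quispe→Task T7 (23 min), Osei→Task T4 (33 min), Watson→Task T6 (15 min) — total 35+25+23+33+15 = 131 min.
Column-greedy (each task in turn goes to its cheapest remaining worker) gives 156 min, worse by 25.
Next-best assignment: Eriksen→Task T7, Novak→Task T5, Quispe→Task T6, Osei→Task T3, Watson→Task T4 = 137 min.
Swapping Quispe↔Osei (Quispe→Task T4 102 min, Osei→Task T7 83 min) adds 129.

Min total: 131 min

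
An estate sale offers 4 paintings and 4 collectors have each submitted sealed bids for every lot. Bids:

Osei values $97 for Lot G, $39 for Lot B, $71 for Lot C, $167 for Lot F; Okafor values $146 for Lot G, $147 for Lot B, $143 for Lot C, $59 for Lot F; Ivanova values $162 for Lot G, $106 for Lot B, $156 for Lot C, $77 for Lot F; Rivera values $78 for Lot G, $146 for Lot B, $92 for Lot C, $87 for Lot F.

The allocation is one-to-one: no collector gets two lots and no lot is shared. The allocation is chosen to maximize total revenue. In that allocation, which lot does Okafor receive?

Optimal: Osei→Lot F ($167), Okafor→Lot C ($143), Ivanova→Lot G ($162), Rivera→Lot B ($146) — total 167+143+162+146 = $618.
Column-greedy (each lot in turn goes to its best remaining collector) gives $568, worse by 50.
Next-best assignment: Osei→Lot F, Okafor→Lot G, Ivanova→Lot C, Rivera→Lot B = $615.
Swapping Ivanova↔Rivera (Ivanova→Lot B $106, Rivera→Lot G $78) loses 124.
Okafor's own top lot is Lot B ($147), but forcing Okafor→Lot B and reassigning the rest optimally gives only $568 — worse by 50.

Okafor receives Lot C.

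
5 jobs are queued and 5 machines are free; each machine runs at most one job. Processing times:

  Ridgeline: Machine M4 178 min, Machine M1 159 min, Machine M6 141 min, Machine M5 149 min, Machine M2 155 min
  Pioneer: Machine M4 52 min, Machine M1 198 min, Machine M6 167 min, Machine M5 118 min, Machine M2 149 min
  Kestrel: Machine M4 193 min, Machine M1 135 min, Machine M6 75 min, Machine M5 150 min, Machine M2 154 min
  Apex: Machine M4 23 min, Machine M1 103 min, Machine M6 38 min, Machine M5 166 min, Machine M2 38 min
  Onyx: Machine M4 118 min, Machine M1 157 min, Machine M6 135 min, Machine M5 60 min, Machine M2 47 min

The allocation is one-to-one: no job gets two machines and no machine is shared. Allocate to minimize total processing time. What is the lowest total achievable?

Min total: 384 min

Optimal: Ridgeline→Machine M1 (159 min), Pioneer→Machine M4 (52 min), Kestrel→Machine M6 (75 min), Apex→Machine M2 (38 min), Onyx→Machine M5 (60 min) — total 159+52+75+38+60 = 384 min.
Min-entry greedy (repeatedly take the single cheapest remaining cell) gives 422 min, worse by 38.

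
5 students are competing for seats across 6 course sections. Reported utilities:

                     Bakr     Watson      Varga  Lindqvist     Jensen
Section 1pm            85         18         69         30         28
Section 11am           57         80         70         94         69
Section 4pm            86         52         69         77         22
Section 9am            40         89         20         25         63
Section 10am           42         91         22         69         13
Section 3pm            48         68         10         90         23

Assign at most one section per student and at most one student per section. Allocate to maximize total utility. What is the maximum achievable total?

Max total: 405 points

Optimal: Bakr→Section 4pm (86 points), Watson→Section 10am (91 points), Varga→Section 1pm (69 points), Lindqvist→Section 3pm (90 points), Jensen→Section 11am (69 points) — total 86+91+69+90+69 = 405 points.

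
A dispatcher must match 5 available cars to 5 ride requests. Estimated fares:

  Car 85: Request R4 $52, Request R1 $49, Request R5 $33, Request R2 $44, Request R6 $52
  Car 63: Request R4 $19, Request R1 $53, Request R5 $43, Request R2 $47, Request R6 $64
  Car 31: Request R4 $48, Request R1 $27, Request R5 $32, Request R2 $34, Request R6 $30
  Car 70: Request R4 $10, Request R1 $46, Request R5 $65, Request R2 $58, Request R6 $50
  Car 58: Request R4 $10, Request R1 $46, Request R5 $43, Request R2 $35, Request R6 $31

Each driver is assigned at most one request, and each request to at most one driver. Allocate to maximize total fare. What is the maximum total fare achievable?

This is the linear assignment problem.
Optimal: Car 85→Request R2 ($44), Car 63→Request R6 ($64), Car 31→Request R4 ($48), Car 70→Request R5 ($65), Car 58→Request R1 ($46) — total 44+64+48+65+46 = $267.
No other one-to-one assignment exceeds $267.

Maximum total: $267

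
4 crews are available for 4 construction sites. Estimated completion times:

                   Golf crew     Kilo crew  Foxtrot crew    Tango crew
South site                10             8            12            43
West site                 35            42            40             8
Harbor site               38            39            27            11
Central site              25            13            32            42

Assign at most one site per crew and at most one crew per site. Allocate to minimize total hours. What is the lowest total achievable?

Minimum total: 58 hours

Treat this as an assignment problem: match each crew to one site.
Optimal: Golf crew→South site (10 hours), Kilo crew→Central site (13 hours), Foxtrot crew→Harbor site (27 hours), Tango crew→West site (8 hours) — total 10+13+27+8 = 58 hours.
Min-entry greedy (repeatedly take the single cheapest remaining cell) gives 68 hours, worse by 10.
Swapping Golf crew↔Foxtrot crew (Golf crew→Harbor site 38 hours, Foxtrot crew→South site 12 hours) adds 13.
Every other assignment is strictly worse.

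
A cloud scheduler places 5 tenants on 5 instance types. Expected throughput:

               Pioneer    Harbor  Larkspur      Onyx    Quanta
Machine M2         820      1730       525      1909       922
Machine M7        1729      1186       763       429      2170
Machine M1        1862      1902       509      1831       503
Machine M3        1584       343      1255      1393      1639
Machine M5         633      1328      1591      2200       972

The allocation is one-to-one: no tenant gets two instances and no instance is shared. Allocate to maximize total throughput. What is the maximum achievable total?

Max total: 9217 ops/s

Optimal: Pioneer→Machine M1 (1862 ops/s), Harbor→Machine M2 (1730 ops/s), Larkspur→Machine M3 (1255 ops/s), Onyx→Machine M5 (2200 ops/s), Quanta→Machine M7 (2170 ops/s) — total 1862+1730+1255+2200+2170 = 9217 ops/s.
Column-greedy (each instance in turn goes to its best remaining tenant) gives 9156 ops/s, worse by 61.
Swapping Quanta↔Harbor (Quanta→Machine M2 922 ops/s, Harbor→Machine M7 1186 ops/s) loses 1792.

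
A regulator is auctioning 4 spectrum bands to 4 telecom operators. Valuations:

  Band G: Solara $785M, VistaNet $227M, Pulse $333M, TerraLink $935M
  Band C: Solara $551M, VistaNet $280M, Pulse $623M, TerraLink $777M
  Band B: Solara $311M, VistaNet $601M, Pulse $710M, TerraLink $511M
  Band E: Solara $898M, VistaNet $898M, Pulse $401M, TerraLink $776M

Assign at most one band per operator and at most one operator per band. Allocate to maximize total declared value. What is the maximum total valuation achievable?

Max total: $3170M

This is the linear assignment problem.
Optimal: Solara→Band G ($785M), VistaNet→Band E ($898M), Pulse→Band B ($710M), TerraLink→Band C ($777M) — total 785+898+710+777 = $3170M.
Column-greedy (each band in turn goes to its best remaining operator) gives $3057M, worse by 113.
Checked against all permutations: $3170M is optimal.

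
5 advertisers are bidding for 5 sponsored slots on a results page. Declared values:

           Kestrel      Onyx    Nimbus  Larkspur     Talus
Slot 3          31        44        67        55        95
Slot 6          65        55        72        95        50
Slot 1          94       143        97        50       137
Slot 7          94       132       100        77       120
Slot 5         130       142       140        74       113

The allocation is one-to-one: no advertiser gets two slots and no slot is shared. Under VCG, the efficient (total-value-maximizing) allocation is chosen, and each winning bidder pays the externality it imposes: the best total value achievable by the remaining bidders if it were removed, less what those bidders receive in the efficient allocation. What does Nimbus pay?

Nimbus pays $67.

Efficient allocation: Kestrel→Slot 7 ($94), Onyx→Slot 1 ($143), Nimbus→Slot 5 ($140), Larkspur→Slot 6 ($95), Talus→Slot 3 ($95); total welfare W = $567.
Nimbus receives Slot 5 at value $140, so the others get W − 140 = $427.
Without Nimbus: best allocation of the remaining 4 bidders over all 5 slots is Kestrel→Slot 5 ($130), Onyx→Slot 7 ($132), Larkspur→Slot 6 ($95), Talus→Slot 1 ($137), total $494.
VCG payment = (others' best without Nimbus) − (others' welfare with Nimbus) = 494 − 427 = $67.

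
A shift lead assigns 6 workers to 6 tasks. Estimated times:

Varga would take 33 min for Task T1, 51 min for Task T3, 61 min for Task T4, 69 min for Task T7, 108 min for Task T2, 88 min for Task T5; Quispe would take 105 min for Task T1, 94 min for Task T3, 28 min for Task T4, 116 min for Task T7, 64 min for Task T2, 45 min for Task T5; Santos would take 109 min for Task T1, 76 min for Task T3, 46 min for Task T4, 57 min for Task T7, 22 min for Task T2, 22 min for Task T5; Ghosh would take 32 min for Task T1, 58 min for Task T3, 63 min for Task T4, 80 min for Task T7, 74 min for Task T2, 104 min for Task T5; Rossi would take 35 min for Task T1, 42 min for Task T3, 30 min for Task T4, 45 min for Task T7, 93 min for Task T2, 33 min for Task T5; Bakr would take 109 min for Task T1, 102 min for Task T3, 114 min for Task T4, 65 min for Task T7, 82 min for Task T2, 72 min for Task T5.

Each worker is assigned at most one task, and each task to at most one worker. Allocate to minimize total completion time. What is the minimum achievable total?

This is a one-to-one assignment (minimum-cost bipartite matching).
Optimal: Varga→Task T3 (51 min), Quispe→Task T4 (28 min), Santos→Task T2 (22 min), Ghosh→Task T1 (32 min), Rossi→Task T5 (33 min), Bakr→Task T7 (65 min) — total 51+28+22+32+33+65 = 231 min.
Next-best assignment: Varga→Task T1, Quispe→Task T4, Santos→Task T2, Ghosh→Task T3, Rossi→Task T5, Bakr→Task T7 = 239 min.
Swapping Ghosh↔Santos (Ghosh→Task T2 74 min, Santos→Task T1 109 min) adds 129.

Min total: 231 min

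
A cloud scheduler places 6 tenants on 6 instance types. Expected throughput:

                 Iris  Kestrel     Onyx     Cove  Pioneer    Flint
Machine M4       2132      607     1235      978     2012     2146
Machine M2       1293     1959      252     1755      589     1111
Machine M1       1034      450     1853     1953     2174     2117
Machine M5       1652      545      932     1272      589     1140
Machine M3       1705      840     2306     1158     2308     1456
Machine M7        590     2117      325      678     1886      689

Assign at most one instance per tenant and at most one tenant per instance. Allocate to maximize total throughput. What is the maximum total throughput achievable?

Maximum total: 12150 ops/s

Optimal: Iris→Machine M5 (1652 ops/s), Kestrel→Machine M7 (2117 ops/s), Onyx→Machine M3 (2306 ops/s), Cove→Machine M2 (1755 ops/s), Pioneer→Machine M1 (2174 ops/s), Flint→Machine M4 (2146 ops/s) — total 1652+2117+2306+1755+2174+2146 = 12150 ops/s.
Checked against all permutations: 12150 ops/s is optimal.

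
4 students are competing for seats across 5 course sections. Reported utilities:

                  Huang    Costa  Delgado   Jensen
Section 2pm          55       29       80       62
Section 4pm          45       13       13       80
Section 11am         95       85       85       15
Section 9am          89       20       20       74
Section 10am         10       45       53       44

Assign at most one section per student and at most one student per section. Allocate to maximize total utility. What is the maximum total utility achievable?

This is a one-to-one assignment (maximum-weight bipartite matching).
Optimal: Huang→Section 9am (89 points), Costa→Section 11am (85 points), Delgado→Section 2pm (80 points), Jensen→Section 4pm (80 points) — total 89+85+80+80 = 334 points.
Row-greedy (each student in turn takes its best remaining section) gives 300 points, worse by 34.

Max total: 334 points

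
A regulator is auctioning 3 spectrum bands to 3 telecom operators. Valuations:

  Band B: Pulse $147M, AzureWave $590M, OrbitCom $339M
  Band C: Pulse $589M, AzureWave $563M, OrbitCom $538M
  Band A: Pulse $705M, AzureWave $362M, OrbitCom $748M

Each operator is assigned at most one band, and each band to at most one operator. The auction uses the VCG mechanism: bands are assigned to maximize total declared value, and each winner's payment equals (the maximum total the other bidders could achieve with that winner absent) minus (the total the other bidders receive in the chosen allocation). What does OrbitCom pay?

OrbitCom pays $116M.

Efficient allocation: Pulse→Band C ($589M), AzureWave→Band B ($590M), OrbitCom→Band A ($748M); total welfare W = $1927M.
OrbitCom receives Band A at value $748M, so the others get W − 748 = $1179M.
Without OrbitCom: best allocation of the remaining 2 bidders over all 3 bands is Pulse→Band A ($705M), AzureWave→Band B ($590M), total $1295M.
VCG payment = (others' best without OrbitCom) − (others' welfare with OrbitCom) = 1295 − 1179 = $116M.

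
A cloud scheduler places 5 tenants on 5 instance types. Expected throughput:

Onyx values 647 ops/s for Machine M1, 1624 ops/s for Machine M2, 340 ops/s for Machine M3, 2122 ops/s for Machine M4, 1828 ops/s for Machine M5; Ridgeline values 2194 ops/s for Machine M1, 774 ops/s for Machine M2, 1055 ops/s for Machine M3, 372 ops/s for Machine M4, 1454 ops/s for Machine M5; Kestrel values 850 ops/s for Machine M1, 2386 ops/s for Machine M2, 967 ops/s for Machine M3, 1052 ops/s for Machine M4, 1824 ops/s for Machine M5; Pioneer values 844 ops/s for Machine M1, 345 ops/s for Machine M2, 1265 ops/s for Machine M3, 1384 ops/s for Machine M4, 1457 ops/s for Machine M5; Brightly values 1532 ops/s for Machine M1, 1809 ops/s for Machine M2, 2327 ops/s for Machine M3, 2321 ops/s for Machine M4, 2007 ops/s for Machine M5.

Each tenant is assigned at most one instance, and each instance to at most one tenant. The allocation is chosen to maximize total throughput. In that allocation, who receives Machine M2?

Optimal: Onyx→Machine M4 (2122 ops/s), Ridgeline→Machine M1 (2194 ops/s), Kestrel→Machine M2 (2386 ops/s), Pioneer→Machine M5 (1457 ops/s), Brightly→Machine M3 (2327 ops/s) — total 2122+2194+2386+1457+2327 = 10486 ops/s.
Swapping Brightly↔Ridgeline (Brightly→Machine M1 1532 ops/s, Ridgeline→Machine M3 1055 ops/s) loses 1934.
No other one-to-one assignment exceeds 10486 ops/s.

Kestrel receives Machine M2.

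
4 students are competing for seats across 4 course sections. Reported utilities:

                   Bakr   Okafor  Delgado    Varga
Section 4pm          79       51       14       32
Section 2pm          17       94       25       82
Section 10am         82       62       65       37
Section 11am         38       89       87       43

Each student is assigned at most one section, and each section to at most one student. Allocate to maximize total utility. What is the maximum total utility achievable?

Optimal: Bakr→Section 4pm (79 points), Okafor→Section 11am (89 points), Delgado→Section 10am (65 points), Varga→Section 2pm (82 points) — total 79+89+65+82 = 315 points.
Row-greedy (each student in turn takes its best remaining section) gives 295 points, worse by 20.
Next-best assignment: Bakr→Section 4pm, Okafor→Section 10am, Delgado→Section 11am, Varga→Section 2pm = 310 points.
No other one-to-one assignment exceeds 315 points.

Maximum total: 315 points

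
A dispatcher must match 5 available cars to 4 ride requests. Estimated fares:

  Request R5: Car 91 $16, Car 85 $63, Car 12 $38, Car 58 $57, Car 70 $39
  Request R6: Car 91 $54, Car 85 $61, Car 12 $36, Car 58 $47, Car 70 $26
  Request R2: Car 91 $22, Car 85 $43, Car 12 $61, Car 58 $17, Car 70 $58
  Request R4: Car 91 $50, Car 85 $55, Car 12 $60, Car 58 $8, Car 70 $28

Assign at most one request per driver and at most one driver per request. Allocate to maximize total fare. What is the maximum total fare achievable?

This is a one-to-one assignment (maximum-weight bipartite matching).
Optimal: Car 58→Request R5 ($57), Car 85→Request R6 ($61), Car 70→Request R2 ($58), Car 12→Request R4 ($60) — total 57+61+58+60 = $236.
Max-entry greedy (repeatedly take the single best remaining cell) gives $206, worse by 30.
Next-best assignment: Car 85→Request R5, Car 91→Request R6, Car 70→Request R2, Car 12→Request R4 = $235.
Every other assignment is strictly worse.

Max total: $236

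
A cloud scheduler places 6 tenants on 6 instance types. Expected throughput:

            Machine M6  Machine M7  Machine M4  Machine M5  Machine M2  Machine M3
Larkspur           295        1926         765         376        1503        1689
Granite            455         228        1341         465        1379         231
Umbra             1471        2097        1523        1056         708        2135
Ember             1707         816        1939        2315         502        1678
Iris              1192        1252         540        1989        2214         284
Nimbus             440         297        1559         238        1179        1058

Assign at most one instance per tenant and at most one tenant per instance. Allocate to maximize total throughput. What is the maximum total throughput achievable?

Maximum total: 10695 ops/s

Treat this as an assignment problem: match each tenant to one instance.
Optimal: Larkspur→Machine M7 (1926 ops/s), Granite→Machine M2 (1379 ops/s), Umbra→Machine M3 (2135 ops/s), Ember→Machine M6 (1707 ops/s), Iris→Machine M5 (1989 ops/s), Nimbus→Machine M4 (1559 ops/s) — total 1926+1379+2135+1707+1989+1559 = 10695 ops/s.
Max-entry greedy (repeatedly take the single best remaining cell) gives 10604 ops/s, worse by 91.
Next-best assignment: Larkspur→Machine M7, Granite→Machine M6, Umbra→Machine M3, Ember→Machine M5, Iris→Machine M2, Nimbus→Machine M4 = 10604 ops/s.
Swapping Umbra↔Nimbus (Umbra→Machine M4 1523 ops/s, Nimbus→Machine M3 1058 ops/s) loses 1113.
No other one-to-one assignment exceeds 10695 ops/s.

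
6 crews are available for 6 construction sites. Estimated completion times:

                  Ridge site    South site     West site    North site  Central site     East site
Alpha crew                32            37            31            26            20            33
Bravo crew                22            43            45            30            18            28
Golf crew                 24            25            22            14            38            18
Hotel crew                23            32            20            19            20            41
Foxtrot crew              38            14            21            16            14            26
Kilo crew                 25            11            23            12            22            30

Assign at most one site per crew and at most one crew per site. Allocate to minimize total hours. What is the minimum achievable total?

This is the linear assignment problem.
Optimal: Alpha crew→Central site (20 hours), Bravo crew→Ridge site (22 hours), Golf crew→East site (18 hours), Hotel crew→West site (20 hours), Foxtrot crew→South site (14 hours), Kilo crew→North site (12 hours) — total 20+22+18+20+14+12 = 106 hours.
Column-greedy (each site in turn goes to its cheapest remaining crew) gives 114 hours, worse by 8.

Minimum total: 106 hours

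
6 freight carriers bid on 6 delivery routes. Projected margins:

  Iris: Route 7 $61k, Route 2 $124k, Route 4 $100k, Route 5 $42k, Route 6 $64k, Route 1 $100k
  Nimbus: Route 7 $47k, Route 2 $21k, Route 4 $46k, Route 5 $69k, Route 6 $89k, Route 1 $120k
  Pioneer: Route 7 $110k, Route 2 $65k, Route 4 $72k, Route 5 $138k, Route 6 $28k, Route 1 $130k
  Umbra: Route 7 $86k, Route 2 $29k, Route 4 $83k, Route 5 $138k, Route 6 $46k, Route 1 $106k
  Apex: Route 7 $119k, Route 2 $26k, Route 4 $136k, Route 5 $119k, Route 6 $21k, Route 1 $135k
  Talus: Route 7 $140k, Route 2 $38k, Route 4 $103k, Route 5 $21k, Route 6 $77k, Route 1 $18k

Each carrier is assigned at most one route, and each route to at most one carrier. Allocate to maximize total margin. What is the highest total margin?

Maximum total: $757k

Optimal: Iris→Route 2 ($124k), Nimbus→Route 6 ($89k), Pioneer→Route 1 ($130k), Umbra→Route 5 ($138k), Apex→Route 4 ($136k), Talus→Route 7 ($140k) — total 124+89+130+138+136+140 = $757k.
Max-entry greedy (repeatedly take the single best remaining cell) gives $704k, worse by 53.
Next-best assignment: Iris→Route 2, Nimbus→Route 6, Pioneer→Route 5, Umbra→Route 1, Apex→Route 4, Talus→Route 7 = $733k.
Swapping Pioneer↔Nimbus (Pioneer→Route 6 $28k, Nimbus→Route 1 $120k) loses 71.
Every other assignment is strictly worse.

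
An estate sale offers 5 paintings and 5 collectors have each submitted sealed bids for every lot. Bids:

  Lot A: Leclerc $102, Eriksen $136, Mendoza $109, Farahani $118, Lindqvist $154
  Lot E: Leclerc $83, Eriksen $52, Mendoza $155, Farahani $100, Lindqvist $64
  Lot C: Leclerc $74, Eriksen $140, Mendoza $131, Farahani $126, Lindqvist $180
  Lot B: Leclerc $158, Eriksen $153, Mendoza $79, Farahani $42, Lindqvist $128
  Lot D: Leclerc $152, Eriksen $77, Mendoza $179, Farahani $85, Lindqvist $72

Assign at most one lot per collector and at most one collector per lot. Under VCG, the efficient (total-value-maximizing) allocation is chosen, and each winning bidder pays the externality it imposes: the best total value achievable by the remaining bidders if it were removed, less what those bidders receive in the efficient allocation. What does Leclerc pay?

Leclerc pays $24.

Efficient allocation: Leclerc→Lot D ($152), Eriksen→Lot B ($153), Mendoza→Lot E ($155), Farahani→Lot A ($118), Lindqvist→Lot C ($180); total welfare W = $758.
Leclerc receives Lot D at value $152, so the others get W − 152 = $606.
Without Leclerc: best allocation of the remaining 4 bidders over all 5 lots is Eriksen→Lot B ($153), Mendoza→Lot D ($179), Farahani→Lot A ($118), Lindqvist→Lot C ($180), total $630.
VCG payment = (others' best without Leclerc) − (others' welfare with Leclerc) = 630 − 606 = $24.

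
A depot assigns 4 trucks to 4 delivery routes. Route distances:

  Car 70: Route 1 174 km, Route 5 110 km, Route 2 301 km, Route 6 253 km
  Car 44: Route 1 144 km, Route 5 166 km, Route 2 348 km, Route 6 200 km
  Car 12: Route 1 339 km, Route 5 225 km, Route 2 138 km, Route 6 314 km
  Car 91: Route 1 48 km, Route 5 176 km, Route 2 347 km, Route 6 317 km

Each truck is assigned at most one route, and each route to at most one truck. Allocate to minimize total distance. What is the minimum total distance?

This is the linear assignment problem.
Optimal: Car 70→Route 5 (110 km), Car 44→Route 6 (200 km), Car 12→Route 2 (138 km), Car 91→Route 1 (48 km) — total 110+200+138+48 = 496 km.
Row-greedy (each truck in turn takes its cheapest remaining route) gives 709 km, worse by 213.
Next-best assignment: Car 70→Route 6, Car 44→Route 5, Car 12→Route 2, Car 91→Route 1 = 605 km.

Minimum total: 496 km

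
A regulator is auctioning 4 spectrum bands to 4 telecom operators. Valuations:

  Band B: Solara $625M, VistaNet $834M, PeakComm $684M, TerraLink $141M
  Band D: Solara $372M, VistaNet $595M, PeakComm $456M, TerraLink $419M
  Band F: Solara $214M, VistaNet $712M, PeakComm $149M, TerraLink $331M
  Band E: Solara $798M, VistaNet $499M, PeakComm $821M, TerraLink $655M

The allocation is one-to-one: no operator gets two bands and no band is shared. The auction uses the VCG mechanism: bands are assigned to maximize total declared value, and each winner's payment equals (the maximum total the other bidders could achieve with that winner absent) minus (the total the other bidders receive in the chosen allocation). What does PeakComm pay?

PeakComm pays $122M.

Efficient allocation: Solara→Band E ($798M), VistaNet→Band F ($712M), PeakComm→Band B ($684M), TerraLink→Band D ($419M); total welfare W = $2613M.
PeakComm receives Band B at value $684M, so the others get W − 684 = $1929M.
Without PeakComm: best allocation of the remaining 3 bidders over all 4 bands is Solara→Band E ($798M), VistaNet→Band B ($834M), TerraLink→Band D ($419M), total $2051M.
VCG payment = (others' best without PeakComm) − (others' welfare with PeakComm) = 2051 − 1929 = $122M.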